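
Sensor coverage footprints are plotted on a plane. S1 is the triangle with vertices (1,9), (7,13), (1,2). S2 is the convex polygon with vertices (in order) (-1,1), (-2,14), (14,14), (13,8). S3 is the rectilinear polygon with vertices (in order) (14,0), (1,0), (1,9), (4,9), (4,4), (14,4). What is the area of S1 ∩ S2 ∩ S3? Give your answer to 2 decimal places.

12.75

The intersection is the polygon with vertices (1,2), (1,9), (4,9), (4,7.5).
By the shoelace formula its area is 12.75.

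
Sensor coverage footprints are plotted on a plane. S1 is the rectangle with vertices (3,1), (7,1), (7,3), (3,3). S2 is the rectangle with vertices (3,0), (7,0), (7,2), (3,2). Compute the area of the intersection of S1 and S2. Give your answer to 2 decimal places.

|S1∩S2|: x∈[3,7], y∈[1,2] → 4·1 = 4.

4.00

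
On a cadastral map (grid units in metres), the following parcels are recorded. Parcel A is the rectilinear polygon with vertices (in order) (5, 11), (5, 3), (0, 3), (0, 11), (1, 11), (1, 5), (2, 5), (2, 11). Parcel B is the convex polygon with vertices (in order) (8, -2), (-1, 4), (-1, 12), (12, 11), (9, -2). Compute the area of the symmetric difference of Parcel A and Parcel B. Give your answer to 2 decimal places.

95.17

|Parcel A| = 34, |Parcel B| = 129, |Parcel A∩Parcel B| = 33.9167.
|Parcel A △ Parcel B| = |Parcel A| + |Parcel B| − 2·|Parcel A∩Parcel B| = 34 + 129 − 67.8333 = 95.17.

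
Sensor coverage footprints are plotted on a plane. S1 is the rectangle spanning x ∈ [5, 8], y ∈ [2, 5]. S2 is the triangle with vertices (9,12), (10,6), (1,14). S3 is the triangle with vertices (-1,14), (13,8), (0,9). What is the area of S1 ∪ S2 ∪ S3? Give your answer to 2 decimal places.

By inclusion–exclusion:
Individual areas: |S1| = 9, |S2| = 23, |S3| = 32.
|S1∩S2| = 0.
|S1∩S3| = 0.
|S2∩S3| = 8.1134.
|S1∩S2∩S3| = 0.
|S1 ∪ S2 ∪ S3| = 64 − 8.1134 + 0 = 55.89.

55.89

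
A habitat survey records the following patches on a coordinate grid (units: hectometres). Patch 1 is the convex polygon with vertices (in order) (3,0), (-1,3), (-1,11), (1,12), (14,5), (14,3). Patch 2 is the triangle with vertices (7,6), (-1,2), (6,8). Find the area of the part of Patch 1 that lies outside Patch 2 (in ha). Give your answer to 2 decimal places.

101.09

|Patch 1| = 111, |Patch 1∩Patch 2| = 9.9111.
|Patch 1 ∖ Patch 2| = |Patch 1| − |Patch 1∩Patch 2| = 111 − 9.9111 = 101.09.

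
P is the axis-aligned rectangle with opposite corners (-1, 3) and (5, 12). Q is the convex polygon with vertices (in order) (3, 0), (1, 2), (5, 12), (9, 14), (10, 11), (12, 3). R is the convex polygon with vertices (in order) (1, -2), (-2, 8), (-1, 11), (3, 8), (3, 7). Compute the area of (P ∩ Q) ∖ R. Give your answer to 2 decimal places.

14.78

|P ∩ Q| = 16.2.
|(P ∩ Q) ∩ R| = 1.4222.
|(P ∩ Q) ∖ R| = 16.2 − 1.4222 = 14.78.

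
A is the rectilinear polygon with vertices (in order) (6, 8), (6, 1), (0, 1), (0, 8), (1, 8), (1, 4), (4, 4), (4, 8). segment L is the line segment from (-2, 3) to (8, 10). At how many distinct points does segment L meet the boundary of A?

4

The segment meets the boundary at (4,7.2), (1,5.1), (5.143,8), (0,4.4).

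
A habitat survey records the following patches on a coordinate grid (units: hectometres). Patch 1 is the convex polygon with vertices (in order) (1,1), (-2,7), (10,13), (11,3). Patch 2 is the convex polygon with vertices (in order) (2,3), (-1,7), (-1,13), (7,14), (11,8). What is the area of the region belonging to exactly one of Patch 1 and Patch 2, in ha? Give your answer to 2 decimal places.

|Patch 1| = 96, |Patch 2| = 87.5, |Patch 1∩Patch 2| = 53.6511.
|Patch 1 △ Patch 2| = |Patch 1| + |Patch 2| − 2·|Patch 1∩Patch 2| = 96 + 87.5 − 107.3022 = 76.20.

76.20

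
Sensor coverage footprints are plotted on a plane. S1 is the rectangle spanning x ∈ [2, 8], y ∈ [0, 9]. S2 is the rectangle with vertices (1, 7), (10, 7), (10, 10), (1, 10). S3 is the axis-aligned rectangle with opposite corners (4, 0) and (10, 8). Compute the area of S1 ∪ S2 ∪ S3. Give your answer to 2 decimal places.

By inclusion–exclusion:
Individual areas: |S1| = 54, |S2| = 27, |S3| = 48.
|S1∩S2|: x∈[2,8], y∈[7,9] → 6·2 = 12.
|S1∩S3|: x∈[4,8], y∈[0,8] → 4·8 = 32.
|S2∩S3|: x∈[4,10], y∈[7,8] → 6·1 = 6.
|S1∩S2∩S3| = 4.
|S1 ∪ S2 ∪ S3| = 129 − 50 + 4 = 83.00.

83.00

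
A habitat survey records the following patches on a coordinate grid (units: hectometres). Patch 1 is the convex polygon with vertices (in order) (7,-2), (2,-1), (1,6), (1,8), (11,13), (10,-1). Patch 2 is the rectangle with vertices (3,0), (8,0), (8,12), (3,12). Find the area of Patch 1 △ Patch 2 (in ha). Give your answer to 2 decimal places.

66.00

|Patch 1| = 108.5, |Patch 2| = 60, |Patch 1∩Patch 2| = 51.25.
|Patch 1 △ Patch 2| = |Patch 1| + |Patch 2| − 2·|Patch 1∩Patch 2| = 108.5 + 60 − 102.5 = 66.00.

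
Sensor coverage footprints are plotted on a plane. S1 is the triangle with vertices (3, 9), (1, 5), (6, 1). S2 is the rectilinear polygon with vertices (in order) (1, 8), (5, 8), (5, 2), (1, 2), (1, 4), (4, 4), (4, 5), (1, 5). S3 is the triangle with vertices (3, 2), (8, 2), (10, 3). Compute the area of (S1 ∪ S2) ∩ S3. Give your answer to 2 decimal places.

The region (S1 ∪ S2) ∩ S3 is the polygon with vertices (5.625,2), (4.75,2), (3,2), (5.492,2.356).
By the shoelace formula its area is 0.47.

0.47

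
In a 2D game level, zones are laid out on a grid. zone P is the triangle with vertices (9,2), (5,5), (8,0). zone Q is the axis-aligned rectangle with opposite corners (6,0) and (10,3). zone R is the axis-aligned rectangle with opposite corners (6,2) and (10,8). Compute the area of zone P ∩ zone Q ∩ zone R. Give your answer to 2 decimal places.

The intersection is the polygon with vertices (6.2,3), (7.667,3), (9,2), (6.8,2).
By the shoelace formula its area is 1.83.

1.83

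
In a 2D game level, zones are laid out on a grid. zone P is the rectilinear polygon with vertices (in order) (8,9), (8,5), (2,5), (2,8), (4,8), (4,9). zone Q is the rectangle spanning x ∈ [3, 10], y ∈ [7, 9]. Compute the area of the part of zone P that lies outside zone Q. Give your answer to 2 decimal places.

|zone P| = 22, |zone P∩zone Q| = 9.
|zone P ∖ zone Q| = |zone P| − |zone P∩zone Q| = 22 − 9 = 13.00.

13.00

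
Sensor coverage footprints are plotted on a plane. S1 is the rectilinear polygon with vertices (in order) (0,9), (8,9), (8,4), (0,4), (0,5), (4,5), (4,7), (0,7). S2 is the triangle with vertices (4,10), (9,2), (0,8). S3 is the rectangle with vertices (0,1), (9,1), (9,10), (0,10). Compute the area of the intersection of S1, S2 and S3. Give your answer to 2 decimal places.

The intersection is the polygon with vertices (7.75,4), (6,4), (4,5.333), (4,7), (1.5,7), (0,8), (2,9), (4.625,9).
By the shoelace formula its area is 15.85.

15.85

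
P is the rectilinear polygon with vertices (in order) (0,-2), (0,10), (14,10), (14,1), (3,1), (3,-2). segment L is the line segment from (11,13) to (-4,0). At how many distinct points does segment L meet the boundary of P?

2

The segment meets the boundary at (0,3.467), (7.538,10).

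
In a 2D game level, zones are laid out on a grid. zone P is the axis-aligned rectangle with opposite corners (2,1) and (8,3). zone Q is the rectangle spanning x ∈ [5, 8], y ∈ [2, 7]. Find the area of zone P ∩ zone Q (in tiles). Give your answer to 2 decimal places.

|zone P∩zone Q|: x∈[5,8], y∈[2,3] → 3·1 = 3.

3.00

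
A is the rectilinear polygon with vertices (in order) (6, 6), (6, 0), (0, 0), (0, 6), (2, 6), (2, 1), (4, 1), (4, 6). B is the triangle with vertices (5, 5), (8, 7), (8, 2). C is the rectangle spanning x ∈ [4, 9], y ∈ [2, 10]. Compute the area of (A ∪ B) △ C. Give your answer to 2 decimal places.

43.33

|A ∪ B| = 32.6667.
|(A ∪ B) ∩ C| = 14.6667.
|(A ∪ B) △ C| = 32.6667 + 40 − 29.3333 = 43.33.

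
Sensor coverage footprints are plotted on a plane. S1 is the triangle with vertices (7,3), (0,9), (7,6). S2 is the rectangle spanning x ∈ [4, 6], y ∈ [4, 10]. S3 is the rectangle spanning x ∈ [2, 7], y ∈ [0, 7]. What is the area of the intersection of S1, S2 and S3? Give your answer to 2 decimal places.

The intersection is the polygon with vertices (4,7), (4.667,7), (6,6.429), (6,4), (5.833,4), (4,5.571).
By the shoelace formula its area is 4.18.

4.18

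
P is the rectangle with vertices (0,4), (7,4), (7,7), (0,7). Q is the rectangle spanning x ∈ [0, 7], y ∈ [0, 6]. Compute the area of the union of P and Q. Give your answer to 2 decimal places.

49.00

By inclusion–exclusion:
Individual areas: |P| = 21, |Q| = 42.
|P∩Q|: x∈[0,7], y∈[4,6] → 7·2 = 14.
|P ∪ Q| = 63 − 14 = 49.00.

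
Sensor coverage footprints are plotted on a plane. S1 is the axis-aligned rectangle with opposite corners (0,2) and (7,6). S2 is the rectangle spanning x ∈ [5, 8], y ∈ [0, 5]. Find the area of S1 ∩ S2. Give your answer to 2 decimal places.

|S1∩S2|: x∈[5,7], y∈[2,5] → 2·3 = 6.

6.00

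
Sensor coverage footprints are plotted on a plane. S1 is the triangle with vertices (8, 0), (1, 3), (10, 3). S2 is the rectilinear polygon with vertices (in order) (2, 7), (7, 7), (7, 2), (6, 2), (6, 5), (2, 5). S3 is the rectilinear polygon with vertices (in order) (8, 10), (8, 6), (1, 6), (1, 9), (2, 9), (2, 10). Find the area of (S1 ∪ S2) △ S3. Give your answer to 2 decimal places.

42.50

|S1 ∪ S2| = 25.5.
|(S1 ∪ S2) ∩ S3| = 5.
|(S1 ∪ S2) △ S3| = 25.5 + 27 − 10 = 42.50.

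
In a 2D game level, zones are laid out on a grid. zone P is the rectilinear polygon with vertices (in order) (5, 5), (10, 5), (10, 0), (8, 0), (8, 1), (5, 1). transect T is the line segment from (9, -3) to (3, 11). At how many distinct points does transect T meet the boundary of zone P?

The segment meets the boundary at (5.571,5), (7.286,1).

2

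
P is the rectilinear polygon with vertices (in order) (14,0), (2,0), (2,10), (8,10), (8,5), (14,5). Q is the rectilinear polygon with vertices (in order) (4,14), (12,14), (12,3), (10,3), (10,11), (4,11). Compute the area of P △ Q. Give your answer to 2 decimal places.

122.00

|P| = 90, |Q| = 40, |P∩Q| = 4.
|P △ Q| = |P| + |Q| − 2·|P∩Q| = 90 + 40 − 8 = 122.00.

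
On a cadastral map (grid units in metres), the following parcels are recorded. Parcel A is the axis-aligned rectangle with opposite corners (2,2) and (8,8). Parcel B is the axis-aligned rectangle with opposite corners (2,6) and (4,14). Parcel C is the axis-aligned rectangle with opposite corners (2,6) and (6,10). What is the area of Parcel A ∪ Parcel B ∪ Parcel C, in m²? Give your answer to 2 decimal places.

52.00

By inclusion–exclusion:
Individual areas: |Parcel A| = 36, |Parcel B| = 16, |Parcel C| = 16.
|Parcel A∩Parcel B|: x∈[2,4], y∈[6,8] → 2·2 = 4.
|Parcel A∩Parcel C|: x∈[2,6], y∈[6,8] → 4·2 = 8.
|Parcel B∩Parcel C|: x∈[2,4], y∈[6,10] → 2·4 = 8.
|Parcel A∩Parcel B∩Parcel C| = 4.
|Parcel A ∪ Parcel B ∪ Parcel C| = 68 − 20 + 4 = 52.00.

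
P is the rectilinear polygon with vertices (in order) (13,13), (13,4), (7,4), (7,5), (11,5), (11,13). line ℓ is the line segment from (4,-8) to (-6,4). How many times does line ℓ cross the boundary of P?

The segment lies entirely outside P and never meets its boundary.

0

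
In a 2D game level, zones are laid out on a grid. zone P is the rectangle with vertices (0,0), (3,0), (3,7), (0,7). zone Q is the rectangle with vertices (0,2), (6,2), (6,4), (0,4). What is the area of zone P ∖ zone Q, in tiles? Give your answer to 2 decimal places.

|zone P∩zone Q|: x∈[0,3], y∈[2,4] → 3·2 = 6.
|zone P| = 21.
|zone P ∖ zone Q| = |zone P| − |zone P∩zone Q| = 21 − 6 = 15.00.

15.00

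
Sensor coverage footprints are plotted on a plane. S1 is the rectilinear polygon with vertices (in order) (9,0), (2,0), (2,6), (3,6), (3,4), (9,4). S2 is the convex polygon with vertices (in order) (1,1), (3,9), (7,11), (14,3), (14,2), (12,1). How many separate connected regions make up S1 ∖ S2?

S1 ∖ S2 splits into 2 disjoint pieces (area 7, area 0.125).

2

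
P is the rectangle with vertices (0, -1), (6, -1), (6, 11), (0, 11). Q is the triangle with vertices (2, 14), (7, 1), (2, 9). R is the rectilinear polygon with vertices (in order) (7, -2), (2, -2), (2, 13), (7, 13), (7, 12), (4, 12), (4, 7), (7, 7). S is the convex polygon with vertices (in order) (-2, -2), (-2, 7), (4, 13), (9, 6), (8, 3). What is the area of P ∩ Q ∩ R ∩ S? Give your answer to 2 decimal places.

9.65

The intersection is the polygon with vertices (2,11), (3.154,11), (4,8.8), (4,7), (4.692,7), (6,3.6), (6,2.6), (2,9).
By the shoelace formula its area is 9.65.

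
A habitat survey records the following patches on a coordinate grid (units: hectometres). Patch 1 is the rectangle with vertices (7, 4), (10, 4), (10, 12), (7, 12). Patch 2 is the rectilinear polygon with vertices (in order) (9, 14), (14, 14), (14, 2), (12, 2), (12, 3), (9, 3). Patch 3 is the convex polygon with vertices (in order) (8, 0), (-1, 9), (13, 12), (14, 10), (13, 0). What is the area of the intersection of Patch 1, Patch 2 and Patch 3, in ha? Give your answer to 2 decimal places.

The intersection is the polygon with vertices (10,4), (9,4), (9,11.143), (10,11.357).
By the shoelace formula its area is 7.25.

7.25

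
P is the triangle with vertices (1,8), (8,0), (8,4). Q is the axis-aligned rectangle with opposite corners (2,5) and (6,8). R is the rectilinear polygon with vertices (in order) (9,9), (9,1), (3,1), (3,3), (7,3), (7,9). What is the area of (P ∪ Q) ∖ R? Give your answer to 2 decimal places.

|P ∪ Q| = 22.3661.
|(P ∪ Q) ∩ R| = 4.7857.
|(P ∪ Q) ∖ R| = 22.3661 − 4.7857 = 17.58.

17.58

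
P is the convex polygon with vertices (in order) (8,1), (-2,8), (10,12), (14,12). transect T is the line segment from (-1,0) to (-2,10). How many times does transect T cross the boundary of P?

2

The segment meets the boundary at (-1.806,8.065), (-1.785,7.849).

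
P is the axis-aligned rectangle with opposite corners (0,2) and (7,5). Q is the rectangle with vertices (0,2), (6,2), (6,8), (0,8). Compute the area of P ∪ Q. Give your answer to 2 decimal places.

By inclusion–exclusion:
Individual areas: |P| = 21, |Q| = 36.
|P∩Q|: x∈[0,6], y∈[2,5] → 6·3 = 18.
|P ∪ Q| = 57 − 18 = 39.00.

39.00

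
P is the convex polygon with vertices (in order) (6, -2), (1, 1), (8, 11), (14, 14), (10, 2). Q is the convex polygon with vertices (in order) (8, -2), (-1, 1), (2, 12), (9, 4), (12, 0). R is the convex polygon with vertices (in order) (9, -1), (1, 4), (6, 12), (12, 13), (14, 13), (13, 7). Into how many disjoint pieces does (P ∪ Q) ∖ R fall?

2

(P ∪ Q) ∖ R splits into 2 disjoint pieces (area 45.9167, area 0.8333).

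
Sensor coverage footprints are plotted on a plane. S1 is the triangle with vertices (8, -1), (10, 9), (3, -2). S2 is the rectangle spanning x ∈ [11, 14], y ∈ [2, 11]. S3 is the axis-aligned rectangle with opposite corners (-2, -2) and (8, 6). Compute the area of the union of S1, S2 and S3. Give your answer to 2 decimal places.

113.86

By inclusion–exclusion:
Individual areas: |S1| = 24, |S2| = 27, |S3| = 80.
|S1∩S2| = 0.
|S1∩S3| = 17.1429.
|S2∩S3| = 0 (no overlap).
|S1∩S2∩S3| = 0.
|S1 ∪ S2 ∪ S3| = 131 − 17.1429 + 0 = 113.86.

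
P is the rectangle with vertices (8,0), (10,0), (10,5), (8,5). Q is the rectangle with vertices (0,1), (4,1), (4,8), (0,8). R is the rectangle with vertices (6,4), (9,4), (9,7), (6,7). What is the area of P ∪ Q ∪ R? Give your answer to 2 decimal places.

46.00

By inclusion–exclusion:
Individual areas: |P| = 10, |Q| = 28, |R| = 9.
|P∩Q| = 0 (no overlap).
|P∩R|: x∈[8,9], y∈[4,5] → 1·1 = 1.
|Q∩R| = 0 (no overlap).
|P∩Q∩R| = 0.
|P ∪ Q ∪ R| = 47 − 1 + 0 = 46.00.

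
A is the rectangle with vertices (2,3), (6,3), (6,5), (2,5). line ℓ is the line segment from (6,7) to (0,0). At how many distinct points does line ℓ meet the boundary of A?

The segment meets the boundary at (2.571,3), (4.286,5).

2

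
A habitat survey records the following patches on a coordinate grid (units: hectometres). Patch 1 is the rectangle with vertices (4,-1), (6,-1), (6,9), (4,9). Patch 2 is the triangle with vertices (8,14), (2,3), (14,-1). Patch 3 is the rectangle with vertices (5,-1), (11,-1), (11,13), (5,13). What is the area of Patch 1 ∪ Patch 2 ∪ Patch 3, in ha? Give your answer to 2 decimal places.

108.56

By inclusion–exclusion:
Individual areas: |Patch 1| = 20, |Patch 2| = 78, |Patch 3| = 84.
|Patch 1∩Patch 2| = 12.5152.
|Patch 1∩Patch 3|: x∈[5,6], y∈[-1,9] → 1·10 = 10.
|Patch 2∩Patch 3| = 58.0273.
|Patch 1∩Patch 2∩Patch 3| = 7.0985.
|Patch 1 ∪ Patch 2 ∪ Patch 3| = 182 − 80.5424 + 7.0985 = 108.56.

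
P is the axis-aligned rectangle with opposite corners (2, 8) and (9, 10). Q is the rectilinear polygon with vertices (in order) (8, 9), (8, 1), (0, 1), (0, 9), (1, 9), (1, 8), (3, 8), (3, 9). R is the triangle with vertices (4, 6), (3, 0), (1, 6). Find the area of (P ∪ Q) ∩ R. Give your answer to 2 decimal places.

The region (P ∪ Q) ∩ R is the polygon with vertices (2.667,1), (1,6), (4,6), (3.167,1).
By the shoelace formula its area is 8.75.

8.75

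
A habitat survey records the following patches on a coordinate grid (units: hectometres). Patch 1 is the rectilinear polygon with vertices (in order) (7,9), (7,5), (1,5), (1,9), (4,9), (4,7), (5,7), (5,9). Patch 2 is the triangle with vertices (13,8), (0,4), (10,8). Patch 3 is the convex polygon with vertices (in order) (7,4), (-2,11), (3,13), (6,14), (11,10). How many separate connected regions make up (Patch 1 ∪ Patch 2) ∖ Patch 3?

2

(Patch 1 ∪ Patch 2) ∖ Patch 3 splits into 2 disjoint pieces (area 2.1202, area 9.0179).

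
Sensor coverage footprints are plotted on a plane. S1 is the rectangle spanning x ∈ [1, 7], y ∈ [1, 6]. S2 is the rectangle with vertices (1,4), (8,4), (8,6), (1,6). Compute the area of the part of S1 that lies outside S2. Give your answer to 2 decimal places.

|S1∩S2|: x∈[1,7], y∈[4,6] → 6·2 = 12.
|S1| = 30.
|S1 ∖ S2| = |S1| − |S1∩S2| = 30 − 12 = 18.00.

18.00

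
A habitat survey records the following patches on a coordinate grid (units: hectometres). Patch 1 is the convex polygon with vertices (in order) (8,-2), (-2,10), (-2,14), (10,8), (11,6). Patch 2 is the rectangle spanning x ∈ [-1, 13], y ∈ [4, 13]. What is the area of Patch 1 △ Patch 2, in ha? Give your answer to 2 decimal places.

85.70

|Patch 1| = 93, |Patch 2| = 126, |Patch 1∩Patch 2| = 66.65.
|Patch 1 △ Patch 2| = |Patch 1| + |Patch 2| − 2·|Patch 1∩Patch 2| = 93 + 126 − 133.3 = 85.70.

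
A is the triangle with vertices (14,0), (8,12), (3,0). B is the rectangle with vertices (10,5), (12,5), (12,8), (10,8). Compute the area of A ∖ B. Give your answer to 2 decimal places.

63.75

|A| = 66, |A∩B| = 2.25.
|A ∖ B| = |A| − |A∩B| = 66 − 2.25 = 63.75.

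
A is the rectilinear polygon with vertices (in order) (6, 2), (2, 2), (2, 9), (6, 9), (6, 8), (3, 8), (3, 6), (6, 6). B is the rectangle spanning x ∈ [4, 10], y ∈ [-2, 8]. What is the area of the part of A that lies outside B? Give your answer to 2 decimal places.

14.00

|A| = 22, |A∩B| = 8.
|A ∖ B| = |A| − |A∩B| = 22 − 8 = 14.00.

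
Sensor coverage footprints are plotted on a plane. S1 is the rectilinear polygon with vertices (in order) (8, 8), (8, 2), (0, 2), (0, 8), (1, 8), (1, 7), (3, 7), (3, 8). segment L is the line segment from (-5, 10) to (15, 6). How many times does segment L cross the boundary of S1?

2

The segment meets the boundary at (8,7.4), (5,8).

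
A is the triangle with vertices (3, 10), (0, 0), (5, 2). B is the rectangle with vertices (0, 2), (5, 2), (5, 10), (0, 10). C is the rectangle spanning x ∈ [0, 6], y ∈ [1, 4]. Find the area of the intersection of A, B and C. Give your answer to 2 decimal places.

7.70

The intersection is the polygon with vertices (5,2), (0.6,2), (1.2,4), (4.5,4).
By the shoelace formula its area is 7.70.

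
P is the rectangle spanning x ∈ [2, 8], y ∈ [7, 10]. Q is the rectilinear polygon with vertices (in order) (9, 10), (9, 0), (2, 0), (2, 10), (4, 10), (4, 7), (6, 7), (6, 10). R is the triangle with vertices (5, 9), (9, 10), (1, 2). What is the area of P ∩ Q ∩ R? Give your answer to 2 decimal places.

3.02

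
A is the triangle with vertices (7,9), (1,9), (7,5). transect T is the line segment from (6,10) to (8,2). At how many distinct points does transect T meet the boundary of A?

The segment meets the boundary at (7,6), (6.25,9).

2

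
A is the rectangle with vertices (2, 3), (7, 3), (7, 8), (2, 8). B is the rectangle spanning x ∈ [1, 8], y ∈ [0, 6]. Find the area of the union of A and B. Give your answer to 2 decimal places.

52.00

By inclusion–exclusion:
Individual areas: |A| = 25, |B| = 42.
|A∩B|: x∈[2,7], y∈[3,6] → 5·3 = 15.
|A ∪ B| = 67 − 15 = 52.00.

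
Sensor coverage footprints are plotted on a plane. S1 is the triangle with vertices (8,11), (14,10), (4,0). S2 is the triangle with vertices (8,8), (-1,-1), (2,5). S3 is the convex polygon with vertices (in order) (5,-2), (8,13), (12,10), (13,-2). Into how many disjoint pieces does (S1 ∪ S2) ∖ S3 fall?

2

(S1 ∪ S2) ∖ S3 splits into 2 disjoint pieces (area 2.2747, area 17.6925).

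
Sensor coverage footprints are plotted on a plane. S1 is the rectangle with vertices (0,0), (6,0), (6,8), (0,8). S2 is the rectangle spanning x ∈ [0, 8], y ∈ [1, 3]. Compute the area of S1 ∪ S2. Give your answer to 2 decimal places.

By inclusion–exclusion:
Individual areas: |S1| = 48, |S2| = 16.
|S1∩S2|: x∈[0,6], y∈[1,3] → 6·2 = 12.
|S1 ∪ S2| = 64 − 12 = 52.00.

52.00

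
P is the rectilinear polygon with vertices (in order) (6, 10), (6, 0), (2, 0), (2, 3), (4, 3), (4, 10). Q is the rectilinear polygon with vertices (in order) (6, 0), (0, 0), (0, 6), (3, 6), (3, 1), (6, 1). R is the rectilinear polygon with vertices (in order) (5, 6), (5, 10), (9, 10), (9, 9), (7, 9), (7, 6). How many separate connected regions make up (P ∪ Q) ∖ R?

1

(P ∪ Q) ∖ R is a single connected region.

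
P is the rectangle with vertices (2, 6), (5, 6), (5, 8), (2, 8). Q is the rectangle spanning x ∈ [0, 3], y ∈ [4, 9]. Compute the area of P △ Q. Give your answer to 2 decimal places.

|P∩Q|: x∈[2,3], y∈[6,8] → 1·2 = 2.
|P △ Q| = |P| + |Q| − 2·|P∩Q| = 6 + 15 − 4 = 17.00.

17.00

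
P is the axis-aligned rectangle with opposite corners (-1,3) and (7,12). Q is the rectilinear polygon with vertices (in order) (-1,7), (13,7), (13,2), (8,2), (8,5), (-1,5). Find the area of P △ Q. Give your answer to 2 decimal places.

|P| = 72, |Q| = 43, |P∩Q| = 16.
|P △ Q| = |P| + |Q| − 2·|P∩Q| = 72 + 43 − 32 = 83.00.

83.00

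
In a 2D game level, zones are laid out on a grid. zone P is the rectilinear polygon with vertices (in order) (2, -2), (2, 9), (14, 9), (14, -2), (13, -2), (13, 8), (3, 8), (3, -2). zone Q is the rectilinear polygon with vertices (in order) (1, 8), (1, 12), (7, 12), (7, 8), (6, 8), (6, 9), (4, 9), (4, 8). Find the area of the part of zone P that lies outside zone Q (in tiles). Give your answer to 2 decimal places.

|zone P| = 32, |zone P∩zone Q| = 3.
|zone P ∖ zone Q| = |zone P| − |zone P∩zone Q| = 32 − 3 = 29.00.

29.00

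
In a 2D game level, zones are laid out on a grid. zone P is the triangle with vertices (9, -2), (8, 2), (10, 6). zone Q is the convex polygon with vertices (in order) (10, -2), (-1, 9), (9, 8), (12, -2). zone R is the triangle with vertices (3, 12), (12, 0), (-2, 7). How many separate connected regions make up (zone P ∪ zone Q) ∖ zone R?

(zone P ∪ zone Q) ∖ zone R splits into 3 disjoint pieces (area 13.5163, area 0.2045, area 10.5747).

3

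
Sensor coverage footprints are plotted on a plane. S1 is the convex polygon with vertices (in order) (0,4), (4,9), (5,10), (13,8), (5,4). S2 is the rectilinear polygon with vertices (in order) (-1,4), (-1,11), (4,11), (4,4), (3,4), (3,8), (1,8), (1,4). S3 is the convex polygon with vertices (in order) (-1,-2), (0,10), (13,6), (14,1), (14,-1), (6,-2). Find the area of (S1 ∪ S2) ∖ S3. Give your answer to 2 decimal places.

|S1 ∪ S2| = 61.5.
|(S1 ∪ S2) ∩ S3| = 36.9762.
|(S1 ∪ S2) ∖ S3| = 61.5 − 36.9762 = 24.52.

24.52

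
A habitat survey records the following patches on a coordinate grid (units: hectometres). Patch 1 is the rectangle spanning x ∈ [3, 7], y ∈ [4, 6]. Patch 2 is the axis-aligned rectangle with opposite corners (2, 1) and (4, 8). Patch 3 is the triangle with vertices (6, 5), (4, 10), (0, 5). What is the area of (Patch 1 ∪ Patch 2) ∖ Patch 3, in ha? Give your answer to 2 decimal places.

|Patch 1 ∪ Patch 2| = 20.
|(Patch 1 ∪ Patch 2) ∩ Patch 3| = 7.7.
|(Patch 1 ∪ Patch 2) ∖ Patch 3| = 20 − 7.7 = 12.30.

12.30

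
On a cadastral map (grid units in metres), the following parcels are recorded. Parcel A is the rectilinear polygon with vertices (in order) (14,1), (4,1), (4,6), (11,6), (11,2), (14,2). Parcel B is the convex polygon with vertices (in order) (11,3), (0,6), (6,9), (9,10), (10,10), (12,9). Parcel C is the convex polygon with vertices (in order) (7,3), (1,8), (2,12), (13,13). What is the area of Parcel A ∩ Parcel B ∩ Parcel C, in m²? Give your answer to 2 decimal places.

The intersection is the polygon with vertices (8.8,6), (7.562,3.938), (5.054,4.622), (4,5.5), (4,6).
By the shoelace formula its area is 6.58.

6.58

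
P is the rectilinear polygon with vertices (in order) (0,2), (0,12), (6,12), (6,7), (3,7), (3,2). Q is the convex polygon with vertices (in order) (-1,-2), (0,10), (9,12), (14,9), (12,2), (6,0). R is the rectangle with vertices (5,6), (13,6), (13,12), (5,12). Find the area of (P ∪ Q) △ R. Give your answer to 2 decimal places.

117.10

|P ∪ Q| = 153.5.
|(P ∪ Q) ∩ R| = 42.2.
|(P ∪ Q) △ R| = 153.5 + 48 − 84.4 = 117.10.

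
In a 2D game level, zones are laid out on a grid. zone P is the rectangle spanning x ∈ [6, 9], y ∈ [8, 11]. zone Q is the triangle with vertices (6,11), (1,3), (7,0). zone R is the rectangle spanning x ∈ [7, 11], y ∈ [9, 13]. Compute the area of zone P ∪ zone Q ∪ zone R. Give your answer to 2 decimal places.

By inclusion–exclusion:
Individual areas: |zone P| = 9, |zone Q| = 31.5, |zone R| = 16.
|zone P∩zone Q| = 0.4091.
|zone P∩zone R|: x∈[7,9], y∈[9,11] → 2·2 = 4.
|zone Q∩zone R| = 0.
|zone P∩zone Q∩zone R| = 0.
|zone P ∪ zone Q ∪ zone R| = 56.5 − 4.4091 + 0 = 52.09.

52.09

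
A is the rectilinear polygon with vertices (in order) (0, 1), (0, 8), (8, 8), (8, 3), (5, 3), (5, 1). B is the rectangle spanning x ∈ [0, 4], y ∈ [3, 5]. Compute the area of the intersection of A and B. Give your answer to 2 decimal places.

The intersection is the polygon with vertices (0,5), (4,5), (4,3), (0,3).
By the shoelace formula its area is 8.00.

8.00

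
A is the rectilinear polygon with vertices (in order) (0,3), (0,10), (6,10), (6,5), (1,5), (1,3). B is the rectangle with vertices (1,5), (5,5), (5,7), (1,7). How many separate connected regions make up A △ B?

A △ B is a single connected region.

1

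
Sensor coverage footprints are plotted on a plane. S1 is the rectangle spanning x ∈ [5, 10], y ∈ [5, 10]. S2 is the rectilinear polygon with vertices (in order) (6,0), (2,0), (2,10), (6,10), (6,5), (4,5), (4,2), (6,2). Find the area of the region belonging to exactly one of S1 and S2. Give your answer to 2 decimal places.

|S1| = 25, |S2| = 34, |S1∩S2| = 5.
|S1 △ S2| = |S1| + |S2| − 2·|S1∩S2| = 25 + 34 − 10 = 49.00.

49.00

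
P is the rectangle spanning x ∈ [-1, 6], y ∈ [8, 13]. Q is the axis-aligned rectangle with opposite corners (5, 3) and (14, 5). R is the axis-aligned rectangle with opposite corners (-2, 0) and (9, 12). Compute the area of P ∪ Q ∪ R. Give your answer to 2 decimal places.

149.00

By inclusion–exclusion:
Individual areas: |P| = 35, |Q| = 18, |R| = 132.
|P∩Q| = 0 (no overlap).
|P∩R|: x∈[-1,6], y∈[8,12] → 7·4 = 28.
|Q∩R|: x∈[5,9], y∈[3,5] → 4·2 = 8.
|P∩Q∩R| = 0.
|P ∪ Q ∪ R| = 185 − 36 + 0 = 149.00.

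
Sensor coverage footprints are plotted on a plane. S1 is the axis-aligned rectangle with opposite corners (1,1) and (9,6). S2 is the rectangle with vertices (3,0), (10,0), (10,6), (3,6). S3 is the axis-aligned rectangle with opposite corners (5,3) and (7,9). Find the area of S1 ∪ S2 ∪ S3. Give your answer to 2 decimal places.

58.00

By inclusion–exclusion:
Individual areas: |S1| = 40, |S2| = 42, |S3| = 12.
|S1∩S2|: x∈[3,9], y∈[1,6] → 6·5 = 30.
|S1∩S3|: x∈[5,7], y∈[3,6] → 2·3 = 6.
|S2∩S3|: x∈[5,7], y∈[3,6] → 2·3 = 6.
|S1∩S2∩S3| = 6.
|S1 ∪ S2 ∪ S3| = 94 − 42 + 6 = 58.00.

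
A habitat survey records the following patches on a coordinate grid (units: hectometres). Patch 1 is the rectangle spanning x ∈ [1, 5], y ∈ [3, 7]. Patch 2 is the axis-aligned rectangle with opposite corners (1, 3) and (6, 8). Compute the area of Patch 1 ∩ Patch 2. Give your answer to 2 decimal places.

|Patch 1∩Patch 2|: x∈[1,5], y∈[3,7] → 4·4 = 16.

16.00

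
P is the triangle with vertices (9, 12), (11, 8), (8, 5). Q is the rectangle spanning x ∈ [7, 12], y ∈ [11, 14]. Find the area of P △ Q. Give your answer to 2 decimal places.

|P| = 9, |Q| = 15, |P∩Q| = 0.3214.
|P △ Q| = |P| + |Q| − 2·|P∩Q| = 9 + 15 − 0.6429 = 23.36.

23.36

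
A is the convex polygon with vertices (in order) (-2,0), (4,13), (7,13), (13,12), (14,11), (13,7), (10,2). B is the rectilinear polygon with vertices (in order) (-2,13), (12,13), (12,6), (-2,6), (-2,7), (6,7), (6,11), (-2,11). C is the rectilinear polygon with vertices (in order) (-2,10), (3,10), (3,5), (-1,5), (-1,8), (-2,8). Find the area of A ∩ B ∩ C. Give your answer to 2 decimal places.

2.00

The intersection is the polygon with vertices (3,7), (3,6), (0.769,6), (1.231,7).
By the shoelace formula its area is 2.00.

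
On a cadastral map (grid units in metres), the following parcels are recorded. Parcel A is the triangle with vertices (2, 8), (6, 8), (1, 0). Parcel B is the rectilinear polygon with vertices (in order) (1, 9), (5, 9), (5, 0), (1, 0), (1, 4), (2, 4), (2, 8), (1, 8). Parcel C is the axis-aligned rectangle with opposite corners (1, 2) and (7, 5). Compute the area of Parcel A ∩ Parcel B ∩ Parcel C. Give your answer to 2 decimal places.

The intersection is the polygon with vertices (2.25,2), (1.25,2), (1.5,4), (2,4), (2,5), (4.125,5).
By the shoelace formula its area is 4.81.

4.81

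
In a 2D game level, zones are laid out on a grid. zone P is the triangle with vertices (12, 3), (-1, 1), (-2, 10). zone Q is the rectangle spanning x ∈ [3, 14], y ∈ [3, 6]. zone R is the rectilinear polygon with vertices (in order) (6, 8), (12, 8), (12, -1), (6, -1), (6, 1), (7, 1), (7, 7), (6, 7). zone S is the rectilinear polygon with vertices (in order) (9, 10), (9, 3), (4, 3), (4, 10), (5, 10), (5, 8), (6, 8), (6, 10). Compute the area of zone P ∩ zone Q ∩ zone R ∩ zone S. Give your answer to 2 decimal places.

The intersection is the polygon with vertices (7,5.5), (9,4.5), (9,3), (7,3).
By the shoelace formula its area is 4.00.

4.00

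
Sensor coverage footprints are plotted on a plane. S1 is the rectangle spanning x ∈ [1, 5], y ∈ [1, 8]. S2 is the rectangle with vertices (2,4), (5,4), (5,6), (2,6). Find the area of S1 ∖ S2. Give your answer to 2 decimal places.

|S1∩S2|: x∈[2,5], y∈[4,6] → 3·2 = 6.
|S1| = 28.
|S1 ∖ S2| = |S1| − |S1∩S2| = 28 − 6 = 22.00.

22.00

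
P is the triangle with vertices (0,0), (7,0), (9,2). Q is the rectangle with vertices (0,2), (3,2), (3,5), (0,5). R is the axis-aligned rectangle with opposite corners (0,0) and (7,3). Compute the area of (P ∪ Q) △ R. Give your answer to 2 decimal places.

|P ∪ Q| = 16.
|(P ∪ Q) ∩ R| = 8.4444.
|(P ∪ Q) △ R| = 16 + 21 − 16.8889 = 20.11.

20.11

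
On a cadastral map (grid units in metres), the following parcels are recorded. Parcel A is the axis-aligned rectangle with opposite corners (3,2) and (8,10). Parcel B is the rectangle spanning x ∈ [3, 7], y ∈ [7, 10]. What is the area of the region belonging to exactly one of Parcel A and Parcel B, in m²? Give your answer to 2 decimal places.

|Parcel A∩Parcel B|: x∈[3,7], y∈[7,10] → 4·3 = 12.
|Parcel A △ Parcel B| = |Parcel A| + |Parcel B| − 2·|Parcel A∩Parcel B| = 40 + 12 − 24 = 28.00.

28.00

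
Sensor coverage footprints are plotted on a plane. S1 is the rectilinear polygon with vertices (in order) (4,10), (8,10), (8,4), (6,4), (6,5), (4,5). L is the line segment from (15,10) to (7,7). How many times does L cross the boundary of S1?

1

The segment meets the boundary at (8,7.375).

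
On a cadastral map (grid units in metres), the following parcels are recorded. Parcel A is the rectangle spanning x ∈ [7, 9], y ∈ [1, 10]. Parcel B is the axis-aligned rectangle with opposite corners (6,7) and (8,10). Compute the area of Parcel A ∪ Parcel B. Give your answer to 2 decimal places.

21.00

By inclusion–exclusion:
Individual areas: |Parcel A| = 18, |Parcel B| = 6.
|Parcel A∩Parcel B|: x∈[7,8], y∈[7,10] → 1·3 = 3.
|Parcel A ∪ Parcel B| = 24 − 3 = 21.00.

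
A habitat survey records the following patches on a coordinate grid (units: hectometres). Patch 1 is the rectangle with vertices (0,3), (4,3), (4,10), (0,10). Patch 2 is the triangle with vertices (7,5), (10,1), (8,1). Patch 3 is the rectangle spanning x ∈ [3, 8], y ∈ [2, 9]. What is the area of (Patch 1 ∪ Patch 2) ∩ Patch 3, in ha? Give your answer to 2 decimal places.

|Patch 1 ∪ Patch 2| = 32.
|(Patch 1 ∪ Patch 2) ∩ Patch 3| = 7.21.

7.21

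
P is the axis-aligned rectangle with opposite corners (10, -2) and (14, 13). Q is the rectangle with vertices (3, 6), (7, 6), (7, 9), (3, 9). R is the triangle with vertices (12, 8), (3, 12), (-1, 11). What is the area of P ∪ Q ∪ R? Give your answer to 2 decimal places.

84.07

By inclusion–exclusion:
Individual areas: |P| = 60, |Q| = 12, |R| = 12.5.
|P∩Q| = 0 (no overlap).
|P∩R| = 0.4274.
|Q∩R| = 0.
|P∩Q∩R| = 0.
|P ∪ Q ∪ R| = 84.5 − 0.4274 + 0 = 84.07.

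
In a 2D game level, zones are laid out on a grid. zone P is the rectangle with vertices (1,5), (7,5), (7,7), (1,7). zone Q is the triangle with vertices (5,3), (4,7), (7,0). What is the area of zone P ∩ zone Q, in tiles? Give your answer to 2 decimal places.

0.36

The intersection is the polygon with vertices (4.5,5), (4,7), (4.857,5).
By the shoelace formula its area is 0.36.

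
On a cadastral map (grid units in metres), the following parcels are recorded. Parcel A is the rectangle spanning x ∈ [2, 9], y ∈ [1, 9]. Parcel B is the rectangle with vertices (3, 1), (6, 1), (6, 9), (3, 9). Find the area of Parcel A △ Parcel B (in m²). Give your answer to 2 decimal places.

|Parcel A∩Parcel B|: x∈[3,6], y∈[1,9] → 3·8 = 24.
|Parcel A △ Parcel B| = |Parcel A| + |Parcel B| − 2·|Parcel A∩Parcel B| = 56 + 24 − 48 = 32.00.

32.00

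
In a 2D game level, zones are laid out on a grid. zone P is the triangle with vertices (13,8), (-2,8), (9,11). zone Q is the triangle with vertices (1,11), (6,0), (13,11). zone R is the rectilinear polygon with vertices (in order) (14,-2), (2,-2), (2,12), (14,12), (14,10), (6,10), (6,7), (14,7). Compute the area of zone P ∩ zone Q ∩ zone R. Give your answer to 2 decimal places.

The intersection is the polygon with vertices (2,8.8), (2,9.091), (9,11), (10.333,10), (6,10), (6,8), (2.364,8).
By the shoelace formula its area is 8.84.

8.84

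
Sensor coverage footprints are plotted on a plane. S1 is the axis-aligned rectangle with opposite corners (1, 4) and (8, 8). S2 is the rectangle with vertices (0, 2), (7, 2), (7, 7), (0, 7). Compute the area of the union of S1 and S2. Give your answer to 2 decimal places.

By inclusion–exclusion:
Individual areas: |S1| = 28, |S2| = 35.
|S1∩S2|: x∈[1,7], y∈[4,7] → 6·3 = 18.
|S1 ∪ S2| = 63 − 18 = 45.00.

45.00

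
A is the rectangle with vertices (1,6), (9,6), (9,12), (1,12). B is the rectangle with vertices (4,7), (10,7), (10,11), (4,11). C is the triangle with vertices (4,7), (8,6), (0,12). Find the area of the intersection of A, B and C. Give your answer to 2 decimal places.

The intersection is the polygon with vertices (4,7), (4,9), (6.667,7).
By the shoelace formula its area is 2.67.

2.67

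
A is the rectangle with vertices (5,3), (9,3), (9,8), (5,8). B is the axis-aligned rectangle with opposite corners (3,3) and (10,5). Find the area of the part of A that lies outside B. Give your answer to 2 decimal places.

|A∩B|: x∈[5,9], y∈[3,5] → 4·2 = 8.
|A| = 20.
|A ∖ B| = |A| − |A∩B| = 20 − 8 = 12.00.

12.00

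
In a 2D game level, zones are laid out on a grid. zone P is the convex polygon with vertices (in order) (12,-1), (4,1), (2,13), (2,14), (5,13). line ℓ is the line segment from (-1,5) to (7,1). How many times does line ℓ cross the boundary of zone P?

1

The segment meets the boundary at (3.727,2.636).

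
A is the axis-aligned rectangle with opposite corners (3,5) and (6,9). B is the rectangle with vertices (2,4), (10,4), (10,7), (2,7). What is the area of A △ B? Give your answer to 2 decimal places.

|A∩B|: x∈[3,6], y∈[5,7] → 3·2 = 6.
|A △ B| = |A| + |B| − 2·|A∩B| = 12 + 24 − 12 = 24.00.

24.00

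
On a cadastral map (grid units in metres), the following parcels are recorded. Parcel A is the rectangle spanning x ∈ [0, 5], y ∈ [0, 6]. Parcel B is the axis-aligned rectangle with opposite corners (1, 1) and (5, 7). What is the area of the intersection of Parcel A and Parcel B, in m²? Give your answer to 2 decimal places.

20.00

|Parcel A∩Parcel B|: x∈[1,5], y∈[1,6] → 4·5 = 20.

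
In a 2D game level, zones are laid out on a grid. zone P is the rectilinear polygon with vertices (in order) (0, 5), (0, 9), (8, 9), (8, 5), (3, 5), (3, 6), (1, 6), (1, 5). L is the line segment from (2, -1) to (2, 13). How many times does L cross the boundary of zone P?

2

The segment meets the boundary at (2,9), (2,6).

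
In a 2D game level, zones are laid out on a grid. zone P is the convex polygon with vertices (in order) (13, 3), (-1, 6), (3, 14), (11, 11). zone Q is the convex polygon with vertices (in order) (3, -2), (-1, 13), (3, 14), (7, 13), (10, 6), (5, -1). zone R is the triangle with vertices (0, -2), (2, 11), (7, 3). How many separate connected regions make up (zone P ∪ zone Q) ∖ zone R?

1

(zone P ∪ zone Q) ∖ zone R is a single connected region.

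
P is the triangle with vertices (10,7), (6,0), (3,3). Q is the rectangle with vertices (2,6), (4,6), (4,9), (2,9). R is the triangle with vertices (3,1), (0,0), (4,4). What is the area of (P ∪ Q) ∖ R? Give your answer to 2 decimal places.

22.18

|P ∪ Q| = 22.5.
|(P ∪ Q) ∩ R| = 0.3235.
|(P ∪ Q) ∖ R| = 22.5 − 0.3235 = 22.18.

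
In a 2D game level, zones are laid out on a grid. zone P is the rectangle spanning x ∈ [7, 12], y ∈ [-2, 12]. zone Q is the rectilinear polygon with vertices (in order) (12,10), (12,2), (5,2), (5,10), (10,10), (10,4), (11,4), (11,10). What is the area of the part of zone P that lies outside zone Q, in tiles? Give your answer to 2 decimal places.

36.00

|zone P| = 70, |zone P∩zone Q| = 34.
|zone P ∖ zone Q| = |zone P| − |zone P∩zone Q| = 70 − 34 = 36.00.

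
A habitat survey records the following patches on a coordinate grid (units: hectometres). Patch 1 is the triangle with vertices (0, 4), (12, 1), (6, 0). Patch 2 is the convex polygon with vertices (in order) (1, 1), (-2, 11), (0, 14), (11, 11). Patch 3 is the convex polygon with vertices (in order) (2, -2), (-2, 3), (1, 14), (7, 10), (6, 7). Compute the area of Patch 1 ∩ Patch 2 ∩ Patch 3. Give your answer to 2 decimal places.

1.60

The intersection is the polygon with vertices (2.4,2.4), (0.125,3.917), (0.108,3.973), (3.2,3.2).
By the shoelace formula its area is 1.60.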